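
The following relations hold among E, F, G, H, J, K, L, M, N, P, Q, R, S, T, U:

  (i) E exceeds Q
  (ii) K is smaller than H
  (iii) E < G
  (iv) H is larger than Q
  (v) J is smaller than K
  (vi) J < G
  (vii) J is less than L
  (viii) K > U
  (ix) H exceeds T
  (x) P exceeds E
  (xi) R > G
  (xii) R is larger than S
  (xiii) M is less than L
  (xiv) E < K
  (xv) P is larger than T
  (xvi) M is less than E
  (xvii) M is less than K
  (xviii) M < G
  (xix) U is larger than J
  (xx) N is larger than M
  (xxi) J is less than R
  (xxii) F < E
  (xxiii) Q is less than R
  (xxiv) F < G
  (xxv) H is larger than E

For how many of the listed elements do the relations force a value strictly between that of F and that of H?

2

The relations place F below H. An element lies strictly between them when it is forced above F and also forced below H.
Above F: {E, G, P, K, R}. Below H: {T, Q, J, M, E, U, K}.
Intersection: {E, K} — 2.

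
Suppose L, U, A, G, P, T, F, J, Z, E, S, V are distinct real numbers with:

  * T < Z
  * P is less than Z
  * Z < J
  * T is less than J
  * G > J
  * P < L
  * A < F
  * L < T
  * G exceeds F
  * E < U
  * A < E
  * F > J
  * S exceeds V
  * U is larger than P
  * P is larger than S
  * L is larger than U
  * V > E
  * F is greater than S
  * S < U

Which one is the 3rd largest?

J

Chaining the given pairs: A < E < V < S < P < U < L < T < Z < J < F < G.
Counting 3 from the largest end gives J.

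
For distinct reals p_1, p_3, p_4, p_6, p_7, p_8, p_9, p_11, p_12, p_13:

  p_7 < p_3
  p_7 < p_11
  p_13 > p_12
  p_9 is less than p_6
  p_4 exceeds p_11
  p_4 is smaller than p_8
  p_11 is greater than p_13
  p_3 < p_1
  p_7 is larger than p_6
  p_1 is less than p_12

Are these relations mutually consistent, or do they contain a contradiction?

Every relation is compatible with p_9 < p_6 < p_7 < p_3 < p_1 < p_12 < p_13 < p_11 < p_4 < p_8; the set is consistent.

consistent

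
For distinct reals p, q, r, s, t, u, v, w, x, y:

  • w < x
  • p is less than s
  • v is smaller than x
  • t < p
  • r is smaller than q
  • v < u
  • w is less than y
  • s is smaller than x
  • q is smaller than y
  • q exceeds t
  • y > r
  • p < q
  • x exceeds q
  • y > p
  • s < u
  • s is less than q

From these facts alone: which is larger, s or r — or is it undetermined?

undetermined

Following every chain through r: above r we get q, y, x.
s is not reached, and no chain runs the other way from s to r.
So the given relations leave the order of r and s undetermined.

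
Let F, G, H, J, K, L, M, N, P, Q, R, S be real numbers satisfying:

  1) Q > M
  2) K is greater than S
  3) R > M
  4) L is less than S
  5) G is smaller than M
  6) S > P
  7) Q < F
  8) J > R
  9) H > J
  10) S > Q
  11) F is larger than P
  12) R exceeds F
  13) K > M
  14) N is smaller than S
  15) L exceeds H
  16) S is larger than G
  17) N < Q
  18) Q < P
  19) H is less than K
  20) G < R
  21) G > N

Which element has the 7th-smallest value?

R

The consecutive relations fix a unique order: N < G < M < Q < P < F < R < J < H < L < S < K.
Counting 7 from the smallest end gives R.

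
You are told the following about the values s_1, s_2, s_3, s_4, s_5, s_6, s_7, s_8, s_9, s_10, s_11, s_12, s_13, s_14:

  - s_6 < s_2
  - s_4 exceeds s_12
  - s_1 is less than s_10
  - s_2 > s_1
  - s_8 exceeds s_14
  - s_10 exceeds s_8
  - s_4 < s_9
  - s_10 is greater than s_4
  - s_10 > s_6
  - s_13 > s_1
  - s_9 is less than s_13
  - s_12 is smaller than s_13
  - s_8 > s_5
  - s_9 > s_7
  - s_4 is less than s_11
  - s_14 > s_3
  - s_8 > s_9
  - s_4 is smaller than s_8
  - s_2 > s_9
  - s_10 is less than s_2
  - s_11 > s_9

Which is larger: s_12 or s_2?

Link the given pairs in sequence: s_12 < s_4; s_4 < s_9; s_9 < s_8; s_8 < s_10; s_10 < s_2.
Chaining these gives s_12 < s_4 < s_9 < s_8 < s_10 < s_2.
So s_12 < s_2; s_2 is the larger of the two.

s_2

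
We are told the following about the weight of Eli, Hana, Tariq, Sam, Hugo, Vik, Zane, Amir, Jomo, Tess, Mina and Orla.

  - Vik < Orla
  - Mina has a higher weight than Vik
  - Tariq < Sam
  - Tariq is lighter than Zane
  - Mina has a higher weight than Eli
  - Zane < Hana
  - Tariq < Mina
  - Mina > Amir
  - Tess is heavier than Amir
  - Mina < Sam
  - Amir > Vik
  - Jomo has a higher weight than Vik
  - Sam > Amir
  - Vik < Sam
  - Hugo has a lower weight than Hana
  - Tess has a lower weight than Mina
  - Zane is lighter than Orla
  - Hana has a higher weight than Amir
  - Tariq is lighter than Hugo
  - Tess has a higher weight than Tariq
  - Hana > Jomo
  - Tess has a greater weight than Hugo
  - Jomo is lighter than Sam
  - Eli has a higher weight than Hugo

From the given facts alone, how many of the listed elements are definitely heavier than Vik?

7

The elements the relations force above Vik are Orla, Amir, Jomo, Hana, Tess, Mina, Sam — no chain reaches any other.
That is 7.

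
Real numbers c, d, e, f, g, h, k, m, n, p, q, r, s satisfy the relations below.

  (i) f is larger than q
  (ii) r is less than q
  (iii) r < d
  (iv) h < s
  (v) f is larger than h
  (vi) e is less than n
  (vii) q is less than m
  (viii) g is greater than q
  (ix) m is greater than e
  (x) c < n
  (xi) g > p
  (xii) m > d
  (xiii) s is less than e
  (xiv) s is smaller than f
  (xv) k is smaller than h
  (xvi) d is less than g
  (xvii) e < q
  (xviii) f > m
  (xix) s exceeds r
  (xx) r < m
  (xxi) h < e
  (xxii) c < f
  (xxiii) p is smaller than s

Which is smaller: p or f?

p < s < e < q < m < f, by transitivity through s, e, q, m.
So p < f; p is the smaller of the two.

p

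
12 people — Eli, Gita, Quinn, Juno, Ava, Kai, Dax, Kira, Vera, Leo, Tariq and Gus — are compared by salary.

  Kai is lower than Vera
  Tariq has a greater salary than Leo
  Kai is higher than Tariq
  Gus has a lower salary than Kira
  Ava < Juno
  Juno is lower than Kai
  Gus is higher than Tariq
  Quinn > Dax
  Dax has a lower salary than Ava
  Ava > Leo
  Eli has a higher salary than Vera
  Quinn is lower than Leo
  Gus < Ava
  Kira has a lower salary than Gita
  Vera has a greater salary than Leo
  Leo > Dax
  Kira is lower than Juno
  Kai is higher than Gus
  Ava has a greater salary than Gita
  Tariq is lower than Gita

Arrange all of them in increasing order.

Each adjacent pair is fixed by a given relation: Dax < Quinn; Quinn < Leo; Leo < Tariq; Tariq < Gus; Gus < Kira; Kira < Gita; Gita < Ava; Ava < Juno; Juno < Kai; Kai < Vera; Vera < Eli. Chaining them end to end gives the full order.

Dax < Quinn < Leo < Tariq < Gus < Kira < Gita < Ava < Juno < Kai < Vera < Eli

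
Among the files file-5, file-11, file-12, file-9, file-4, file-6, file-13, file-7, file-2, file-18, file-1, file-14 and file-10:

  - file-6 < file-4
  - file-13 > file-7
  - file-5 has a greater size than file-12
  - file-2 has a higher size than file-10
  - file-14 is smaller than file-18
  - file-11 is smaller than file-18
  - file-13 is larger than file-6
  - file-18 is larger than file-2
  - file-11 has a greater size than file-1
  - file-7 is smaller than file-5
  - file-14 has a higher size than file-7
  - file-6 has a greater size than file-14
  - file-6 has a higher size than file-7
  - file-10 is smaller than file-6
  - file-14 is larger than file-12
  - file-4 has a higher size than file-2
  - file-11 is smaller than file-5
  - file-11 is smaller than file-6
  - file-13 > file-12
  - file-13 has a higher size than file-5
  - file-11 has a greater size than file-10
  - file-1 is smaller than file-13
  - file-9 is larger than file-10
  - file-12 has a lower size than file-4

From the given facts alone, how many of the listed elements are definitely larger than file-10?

From file-10 the given relations immediately reach file-2, file-9, file-11, file-6.
From those, file-18, file-5, file-13, file-4 — 8 in total.
Nothing else is reachable above file-10; 8 in all.

8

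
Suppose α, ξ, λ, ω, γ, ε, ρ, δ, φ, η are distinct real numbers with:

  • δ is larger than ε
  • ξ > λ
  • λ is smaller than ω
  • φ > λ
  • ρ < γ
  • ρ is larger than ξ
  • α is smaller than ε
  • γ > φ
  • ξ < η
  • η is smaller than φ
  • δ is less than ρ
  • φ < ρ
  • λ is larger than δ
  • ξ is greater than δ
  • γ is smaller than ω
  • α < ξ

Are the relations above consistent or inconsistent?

consistent

Every relation is compatible with α < ε < δ < λ < ξ < η < φ < ρ < γ < ω; the set is consistent.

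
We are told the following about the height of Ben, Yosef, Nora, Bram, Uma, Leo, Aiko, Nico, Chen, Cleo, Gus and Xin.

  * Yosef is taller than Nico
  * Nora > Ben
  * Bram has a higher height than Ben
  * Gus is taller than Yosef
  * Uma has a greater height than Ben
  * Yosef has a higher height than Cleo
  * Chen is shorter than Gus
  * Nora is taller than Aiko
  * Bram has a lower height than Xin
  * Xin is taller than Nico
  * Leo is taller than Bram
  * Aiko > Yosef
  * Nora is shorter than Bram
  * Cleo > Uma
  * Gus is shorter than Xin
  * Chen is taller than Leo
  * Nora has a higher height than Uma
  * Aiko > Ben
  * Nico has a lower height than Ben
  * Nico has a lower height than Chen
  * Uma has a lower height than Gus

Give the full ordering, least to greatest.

Nico < Ben < Uma < Cleo < Yosef < Aiko < Nora < Bram < Leo < Chen < Gus < Xin

Each adjacent pair is fixed by a given relation: Nico < Ben; Ben < Uma; Uma < Cleo; Cleo < Yosef; Yosef < Aiko; Aiko < Nora; Nora < Bram; Bram < Leo; Leo < Chen; Chen < Gus; Gus < Xin. Chaining them end to end gives the full order.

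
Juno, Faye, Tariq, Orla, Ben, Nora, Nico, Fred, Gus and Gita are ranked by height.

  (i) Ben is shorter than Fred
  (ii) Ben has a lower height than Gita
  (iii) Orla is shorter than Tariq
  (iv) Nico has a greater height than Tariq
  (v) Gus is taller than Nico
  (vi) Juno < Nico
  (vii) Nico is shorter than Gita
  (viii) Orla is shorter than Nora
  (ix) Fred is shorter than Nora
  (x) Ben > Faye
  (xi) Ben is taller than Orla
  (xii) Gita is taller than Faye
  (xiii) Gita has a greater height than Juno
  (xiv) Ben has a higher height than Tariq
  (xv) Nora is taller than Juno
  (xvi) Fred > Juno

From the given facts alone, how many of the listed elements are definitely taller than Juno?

5

Directly above Juno: Nico, Fred, Gita, Nora.
One step further: Gus (5 so far).
No other element is forced above Juno by the given relations, so the count is 5.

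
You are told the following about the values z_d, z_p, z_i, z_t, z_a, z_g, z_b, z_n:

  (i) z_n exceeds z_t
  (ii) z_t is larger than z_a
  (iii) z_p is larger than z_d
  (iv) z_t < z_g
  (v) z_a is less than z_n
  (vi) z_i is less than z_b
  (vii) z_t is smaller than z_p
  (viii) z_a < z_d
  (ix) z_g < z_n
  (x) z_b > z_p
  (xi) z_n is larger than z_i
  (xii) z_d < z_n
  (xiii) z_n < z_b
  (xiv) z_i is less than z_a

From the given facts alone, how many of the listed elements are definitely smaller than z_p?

4

From z_p the given relations immediately reach z_t, z_d.
From those, z_a — 3 in total.
From those, z_i — 4 in total.
Nothing else is reachable below z_p; 4 in all.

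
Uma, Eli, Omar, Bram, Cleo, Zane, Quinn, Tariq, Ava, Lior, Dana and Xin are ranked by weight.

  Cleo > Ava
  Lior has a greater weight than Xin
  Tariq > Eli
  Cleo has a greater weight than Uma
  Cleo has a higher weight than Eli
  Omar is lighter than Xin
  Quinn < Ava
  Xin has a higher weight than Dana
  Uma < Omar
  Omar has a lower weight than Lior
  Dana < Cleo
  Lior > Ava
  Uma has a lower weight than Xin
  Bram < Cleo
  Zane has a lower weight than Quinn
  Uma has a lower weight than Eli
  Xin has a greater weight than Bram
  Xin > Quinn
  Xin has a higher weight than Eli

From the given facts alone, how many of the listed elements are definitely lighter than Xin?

Directly below Xin: Uma, Omar, Dana, Quinn, Bram, Eli.
One step further: Zane (7 so far).
Nothing else is reachable below Xin; 7 in all.

7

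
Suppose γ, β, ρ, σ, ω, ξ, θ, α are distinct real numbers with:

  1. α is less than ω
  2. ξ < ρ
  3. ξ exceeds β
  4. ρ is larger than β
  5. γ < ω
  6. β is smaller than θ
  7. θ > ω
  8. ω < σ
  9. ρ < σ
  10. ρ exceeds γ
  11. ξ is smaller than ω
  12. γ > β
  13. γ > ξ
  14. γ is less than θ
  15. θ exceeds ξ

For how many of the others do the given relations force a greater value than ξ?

5

Directly above ξ: γ, ω, ρ, θ.
One step further: σ (5 so far).
Nothing else is reachable above ξ; 5 in all.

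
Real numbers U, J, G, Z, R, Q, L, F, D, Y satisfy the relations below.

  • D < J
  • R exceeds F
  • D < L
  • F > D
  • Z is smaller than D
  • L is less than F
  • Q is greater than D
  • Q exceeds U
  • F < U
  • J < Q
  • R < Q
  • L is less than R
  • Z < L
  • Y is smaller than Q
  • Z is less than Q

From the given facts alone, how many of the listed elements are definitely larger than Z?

Directly above Z: D, L, Q.
One step further: F, R, J (6 so far).
One step further: U (7 so far).
No other element is forced above Z by the given relations, so the count is 7.

7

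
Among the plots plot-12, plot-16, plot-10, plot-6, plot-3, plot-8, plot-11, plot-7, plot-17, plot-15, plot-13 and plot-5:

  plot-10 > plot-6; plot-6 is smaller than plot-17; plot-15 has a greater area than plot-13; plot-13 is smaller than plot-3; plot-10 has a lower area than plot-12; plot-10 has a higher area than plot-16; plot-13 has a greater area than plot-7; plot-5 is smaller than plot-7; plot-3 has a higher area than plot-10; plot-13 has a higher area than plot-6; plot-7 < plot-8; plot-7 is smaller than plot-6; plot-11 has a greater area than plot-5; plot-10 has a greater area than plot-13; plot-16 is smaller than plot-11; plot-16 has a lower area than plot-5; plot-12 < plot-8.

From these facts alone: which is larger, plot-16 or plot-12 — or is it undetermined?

Chaining the given relations: plot-16 < plot-5 < plot-7 < plot-6 < plot-13 < plot-10 < plot-12.
So plot-12 is larger.

plot-12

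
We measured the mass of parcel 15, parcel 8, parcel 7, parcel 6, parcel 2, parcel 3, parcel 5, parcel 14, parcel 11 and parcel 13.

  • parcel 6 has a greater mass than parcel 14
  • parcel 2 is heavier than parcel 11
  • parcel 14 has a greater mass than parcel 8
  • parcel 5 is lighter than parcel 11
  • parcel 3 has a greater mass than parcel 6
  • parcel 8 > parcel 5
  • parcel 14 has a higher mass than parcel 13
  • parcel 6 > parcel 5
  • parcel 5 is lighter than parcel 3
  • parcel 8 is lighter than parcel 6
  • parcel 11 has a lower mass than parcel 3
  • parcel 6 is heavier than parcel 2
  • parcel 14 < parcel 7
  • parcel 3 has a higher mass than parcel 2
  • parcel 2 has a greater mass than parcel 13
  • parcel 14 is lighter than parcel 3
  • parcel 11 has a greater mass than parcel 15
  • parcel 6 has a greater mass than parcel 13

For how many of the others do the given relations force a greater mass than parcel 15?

4

From parcel 15 the given relations immediately reach parcel 11.
From those, parcel 2, parcel 3 — 3 in total.
From those, parcel 6 — 4 in total.
No other element is forced above parcel 15 by the given relations, so the count is 4.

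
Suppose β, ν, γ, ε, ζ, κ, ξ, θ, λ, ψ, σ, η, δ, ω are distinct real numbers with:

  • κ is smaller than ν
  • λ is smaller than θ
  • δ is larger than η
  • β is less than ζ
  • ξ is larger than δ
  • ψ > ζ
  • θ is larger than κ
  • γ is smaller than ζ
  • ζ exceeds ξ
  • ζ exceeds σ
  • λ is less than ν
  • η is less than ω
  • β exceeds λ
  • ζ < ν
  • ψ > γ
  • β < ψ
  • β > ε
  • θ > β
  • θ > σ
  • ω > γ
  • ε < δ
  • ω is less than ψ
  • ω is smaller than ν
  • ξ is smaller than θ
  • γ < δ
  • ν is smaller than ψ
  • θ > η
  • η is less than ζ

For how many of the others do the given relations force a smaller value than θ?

The elements the relations force below θ are η, ε, λ, γ, κ, β, δ, σ, ξ — no chain reaches any other.
That is 9.

9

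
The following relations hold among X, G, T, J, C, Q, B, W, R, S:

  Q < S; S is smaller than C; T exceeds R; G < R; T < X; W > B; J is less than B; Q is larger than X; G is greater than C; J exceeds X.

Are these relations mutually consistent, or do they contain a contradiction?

We have X < Q stated directly, yet also Q < S < C < G < R < T < X by chaining the others — so Q < X. Contradiction.

inconsistent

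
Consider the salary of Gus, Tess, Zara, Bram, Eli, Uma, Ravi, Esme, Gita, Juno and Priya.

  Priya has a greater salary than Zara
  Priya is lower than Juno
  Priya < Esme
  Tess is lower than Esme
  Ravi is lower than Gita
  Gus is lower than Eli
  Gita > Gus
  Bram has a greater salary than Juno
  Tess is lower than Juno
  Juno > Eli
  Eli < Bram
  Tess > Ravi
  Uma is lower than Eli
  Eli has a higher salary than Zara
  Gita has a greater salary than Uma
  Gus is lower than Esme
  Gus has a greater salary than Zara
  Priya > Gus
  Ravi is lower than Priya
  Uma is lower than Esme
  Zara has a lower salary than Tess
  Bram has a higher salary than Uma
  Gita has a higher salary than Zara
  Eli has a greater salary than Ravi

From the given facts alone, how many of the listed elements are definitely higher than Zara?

8

From Zara the given relations immediately reach Gus, Eli, Tess, Priya, Gita.
From those, Juno, Esme, Bram — 8 in total.
No other element is forced above Zara by the given relations, so the count is 8.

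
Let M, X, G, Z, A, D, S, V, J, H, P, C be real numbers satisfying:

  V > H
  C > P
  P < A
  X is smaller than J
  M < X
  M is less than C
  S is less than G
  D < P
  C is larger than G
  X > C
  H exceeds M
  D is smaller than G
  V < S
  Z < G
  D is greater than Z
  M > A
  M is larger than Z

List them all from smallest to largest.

Nothing is placed below Z, so it is least; from there Z < D; D < P; P < A; A < M; M < H; H < V; V < S; S < G; G < C; C < X; X < J, each given directly.

Z < D < P < A < M < H < V < S < G < C < X < J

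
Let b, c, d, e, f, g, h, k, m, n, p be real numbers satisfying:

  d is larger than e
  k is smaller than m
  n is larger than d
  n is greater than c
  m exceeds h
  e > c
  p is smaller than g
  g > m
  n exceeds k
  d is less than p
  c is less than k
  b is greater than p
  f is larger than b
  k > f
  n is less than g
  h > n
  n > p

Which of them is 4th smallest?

Piecing the relations together gives one ordering: c < e < d < p < b < f < k < n < h < m < g.
The 4th smallest is p.

p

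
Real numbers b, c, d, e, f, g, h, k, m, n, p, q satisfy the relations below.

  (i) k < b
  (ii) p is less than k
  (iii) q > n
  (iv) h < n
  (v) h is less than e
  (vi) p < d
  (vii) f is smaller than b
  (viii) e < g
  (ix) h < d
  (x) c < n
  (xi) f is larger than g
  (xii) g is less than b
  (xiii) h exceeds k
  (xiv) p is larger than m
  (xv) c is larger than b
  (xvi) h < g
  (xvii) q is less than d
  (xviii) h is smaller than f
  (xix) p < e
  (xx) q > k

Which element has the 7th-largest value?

g

Piecing the relations together gives one ordering: m < p < k < h < e < g < f < b < c < n < q < d.
Counting 7 from the largest end gives g.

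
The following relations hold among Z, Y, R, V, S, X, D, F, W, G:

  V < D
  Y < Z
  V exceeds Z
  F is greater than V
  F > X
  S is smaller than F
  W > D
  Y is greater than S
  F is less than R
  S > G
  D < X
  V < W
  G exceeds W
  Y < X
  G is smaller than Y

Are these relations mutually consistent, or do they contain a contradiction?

inconsistent

We have Y < Z stated directly, yet also Z < V < D < W < G < S < Y by chaining the others — so Z < Y. Contradiction.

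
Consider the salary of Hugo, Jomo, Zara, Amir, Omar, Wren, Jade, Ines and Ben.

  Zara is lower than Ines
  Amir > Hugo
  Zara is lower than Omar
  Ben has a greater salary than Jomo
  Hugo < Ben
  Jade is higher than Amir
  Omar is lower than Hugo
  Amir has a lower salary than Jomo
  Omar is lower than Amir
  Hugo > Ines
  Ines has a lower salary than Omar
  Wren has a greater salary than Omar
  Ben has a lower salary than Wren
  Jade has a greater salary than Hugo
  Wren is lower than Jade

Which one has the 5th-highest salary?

Amir

The consecutive relations fix a unique order: Zara < Ines < Omar < Hugo < Amir < Jomo < Ben < Wren < Jade.
Counting 5 from the largest end gives Amir.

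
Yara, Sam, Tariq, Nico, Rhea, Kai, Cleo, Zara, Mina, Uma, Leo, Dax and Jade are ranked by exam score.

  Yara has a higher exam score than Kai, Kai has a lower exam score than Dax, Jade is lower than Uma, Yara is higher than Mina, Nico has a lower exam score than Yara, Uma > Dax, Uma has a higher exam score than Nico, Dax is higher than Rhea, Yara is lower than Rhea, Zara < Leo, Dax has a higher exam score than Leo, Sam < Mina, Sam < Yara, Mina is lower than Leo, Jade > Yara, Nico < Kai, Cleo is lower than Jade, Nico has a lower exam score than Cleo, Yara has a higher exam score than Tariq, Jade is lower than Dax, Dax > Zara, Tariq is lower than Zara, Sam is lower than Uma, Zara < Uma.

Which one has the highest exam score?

Uma

Nico is not greatest since Nico < Cleo; Tariq is not greatest since Tariq < Yara; Cleo is not greatest since Cleo < Jade; Kai is not greatest since Kai < Yara; Sam is not greatest since Sam < Yara; Mina is not greatest since Mina < Yara; Yara is not greatest since Yara < Rhea; Zara is not greatest since Zara < Leo; Rhea is not greatest since Rhea < Dax; Leo is not greatest since Leo < Dax; Jade is not greatest since Jade < Uma; Dax is not greatest since Dax < Uma.
Only Uma has nothing above it, so Uma is the highest exam score.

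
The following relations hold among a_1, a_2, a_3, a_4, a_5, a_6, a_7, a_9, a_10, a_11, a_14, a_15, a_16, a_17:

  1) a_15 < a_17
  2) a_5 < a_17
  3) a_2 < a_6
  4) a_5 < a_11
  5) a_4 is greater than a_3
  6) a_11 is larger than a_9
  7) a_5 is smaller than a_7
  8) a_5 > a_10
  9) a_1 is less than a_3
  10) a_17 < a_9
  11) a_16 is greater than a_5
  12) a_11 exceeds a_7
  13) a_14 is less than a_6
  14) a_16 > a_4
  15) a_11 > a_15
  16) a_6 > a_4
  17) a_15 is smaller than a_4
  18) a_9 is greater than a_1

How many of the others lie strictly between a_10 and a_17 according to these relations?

1

The relations place a_10 below a_17. An element lies strictly between them when it is forced above a_10 and also forced below a_17.
Above a_10: {a_5, a_7, a_9, a_11, a_16}. Below a_17: {a_5, a_15}.
Intersection: {a_5} — 1.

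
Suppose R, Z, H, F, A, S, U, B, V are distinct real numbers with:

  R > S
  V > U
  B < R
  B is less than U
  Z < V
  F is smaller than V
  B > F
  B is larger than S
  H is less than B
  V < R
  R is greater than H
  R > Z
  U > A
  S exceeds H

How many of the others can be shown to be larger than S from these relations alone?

4

The elements the relations force above S are B, U, V, R — no chain reaches any other.
That is 4.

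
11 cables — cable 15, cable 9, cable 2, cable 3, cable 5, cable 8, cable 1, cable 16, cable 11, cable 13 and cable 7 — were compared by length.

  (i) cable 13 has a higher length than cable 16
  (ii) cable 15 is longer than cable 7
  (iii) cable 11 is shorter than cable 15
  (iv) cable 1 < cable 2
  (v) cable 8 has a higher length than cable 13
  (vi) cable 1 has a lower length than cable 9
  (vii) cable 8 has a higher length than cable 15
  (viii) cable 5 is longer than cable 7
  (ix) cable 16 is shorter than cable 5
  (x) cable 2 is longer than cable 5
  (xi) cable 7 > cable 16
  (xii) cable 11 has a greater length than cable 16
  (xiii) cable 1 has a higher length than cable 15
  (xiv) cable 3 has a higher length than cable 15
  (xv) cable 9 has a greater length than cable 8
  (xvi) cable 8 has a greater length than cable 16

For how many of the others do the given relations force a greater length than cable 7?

7

Directly above cable 7: cable 5, cable 15.
One step further: cable 1, cable 2, cable 8, cable 3 (6 so far).
One step further: cable 9 (7 so far).
No other element is forced above cable 7 by the given relations, so the count is 7.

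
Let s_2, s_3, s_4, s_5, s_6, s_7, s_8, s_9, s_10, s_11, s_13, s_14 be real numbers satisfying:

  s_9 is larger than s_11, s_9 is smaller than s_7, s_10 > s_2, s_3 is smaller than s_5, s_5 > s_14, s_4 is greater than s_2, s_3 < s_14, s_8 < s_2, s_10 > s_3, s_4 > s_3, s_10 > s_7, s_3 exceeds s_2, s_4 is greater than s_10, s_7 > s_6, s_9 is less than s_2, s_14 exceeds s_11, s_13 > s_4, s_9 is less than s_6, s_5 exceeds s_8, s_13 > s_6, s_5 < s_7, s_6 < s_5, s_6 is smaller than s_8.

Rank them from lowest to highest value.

Nothing is placed below s_11, so it is least; from there s_11 < s_9; s_9 < s_6; s_6 < s_8; s_8 < s_2; s_2 < s_3; s_3 < s_14; s_14 < s_5; s_5 < s_7; s_7 < s_10; s_10 < s_4; s_4 < s_13, each given directly.

s_11 < s_9 < s_6 < s_8 < s_2 < s_3 < s_14 < s_5 < s_7 < s_10 < s_4 < s_13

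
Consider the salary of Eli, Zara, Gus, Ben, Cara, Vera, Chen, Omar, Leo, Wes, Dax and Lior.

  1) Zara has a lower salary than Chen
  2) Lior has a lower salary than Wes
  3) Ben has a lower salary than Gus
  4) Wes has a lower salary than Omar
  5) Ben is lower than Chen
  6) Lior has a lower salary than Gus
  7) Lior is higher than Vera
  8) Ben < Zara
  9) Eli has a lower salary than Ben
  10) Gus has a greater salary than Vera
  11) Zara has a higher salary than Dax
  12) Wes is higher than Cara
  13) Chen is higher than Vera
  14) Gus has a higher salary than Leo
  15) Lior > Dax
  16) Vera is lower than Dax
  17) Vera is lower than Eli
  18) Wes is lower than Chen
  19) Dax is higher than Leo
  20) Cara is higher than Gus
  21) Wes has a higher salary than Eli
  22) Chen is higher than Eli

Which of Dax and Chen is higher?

Dax < Lior and Lior < Gus give Dax < Gus.
With Gus < Cara: Dax < Lior < Gus < Cara.
With Cara < Wes: Dax < Lior < Gus < Cara < Wes.
Then Wes < Chen extends the chain to Chen.
So Dax < Chen; Chen is the higher of the two.

Chen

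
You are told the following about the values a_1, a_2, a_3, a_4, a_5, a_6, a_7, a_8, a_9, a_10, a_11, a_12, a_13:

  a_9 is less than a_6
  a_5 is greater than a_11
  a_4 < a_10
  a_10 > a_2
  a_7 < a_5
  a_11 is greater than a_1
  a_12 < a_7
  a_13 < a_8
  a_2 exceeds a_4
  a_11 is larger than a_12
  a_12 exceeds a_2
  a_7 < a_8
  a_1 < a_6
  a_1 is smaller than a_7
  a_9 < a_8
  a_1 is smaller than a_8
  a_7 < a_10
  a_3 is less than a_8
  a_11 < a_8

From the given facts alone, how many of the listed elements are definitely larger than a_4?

Directly above a_4: a_2, a_10.
One step further: a_12 (3 so far).
One step further: a_7, a_11 (5 so far).
One step further: a_5, a_8 (7 so far).
No other element is forced above a_4 by the given relations, so the count is 7.

7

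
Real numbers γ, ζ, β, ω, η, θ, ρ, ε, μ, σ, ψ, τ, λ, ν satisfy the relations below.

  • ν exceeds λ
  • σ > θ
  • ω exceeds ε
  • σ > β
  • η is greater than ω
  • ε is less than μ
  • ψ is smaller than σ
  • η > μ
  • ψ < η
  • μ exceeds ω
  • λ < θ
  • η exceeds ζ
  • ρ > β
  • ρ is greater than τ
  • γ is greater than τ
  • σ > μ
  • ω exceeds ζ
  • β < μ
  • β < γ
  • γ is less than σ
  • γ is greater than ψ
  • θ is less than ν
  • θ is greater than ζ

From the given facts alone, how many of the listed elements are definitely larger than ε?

4

From ε the given relations immediately reach ω, μ.
From those, σ, η — 4 in total.
No other element is forced above ε by the given relations, so the count is 4.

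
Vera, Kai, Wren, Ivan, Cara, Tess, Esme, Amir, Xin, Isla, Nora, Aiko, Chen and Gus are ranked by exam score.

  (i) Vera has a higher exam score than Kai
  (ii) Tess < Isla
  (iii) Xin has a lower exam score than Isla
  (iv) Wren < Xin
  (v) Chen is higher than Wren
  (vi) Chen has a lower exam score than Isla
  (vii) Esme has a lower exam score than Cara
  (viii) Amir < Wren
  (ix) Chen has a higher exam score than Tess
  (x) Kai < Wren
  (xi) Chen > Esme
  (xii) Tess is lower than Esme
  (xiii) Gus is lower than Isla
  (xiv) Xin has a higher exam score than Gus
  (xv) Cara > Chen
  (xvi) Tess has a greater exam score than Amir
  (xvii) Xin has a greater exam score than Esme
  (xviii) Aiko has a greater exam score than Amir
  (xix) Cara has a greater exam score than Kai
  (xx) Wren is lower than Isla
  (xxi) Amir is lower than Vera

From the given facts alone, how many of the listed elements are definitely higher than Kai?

The elements the relations force above Kai are Wren, Chen, Vera, Cara, Xin, Isla — no chain reaches any other.
That is 6.

6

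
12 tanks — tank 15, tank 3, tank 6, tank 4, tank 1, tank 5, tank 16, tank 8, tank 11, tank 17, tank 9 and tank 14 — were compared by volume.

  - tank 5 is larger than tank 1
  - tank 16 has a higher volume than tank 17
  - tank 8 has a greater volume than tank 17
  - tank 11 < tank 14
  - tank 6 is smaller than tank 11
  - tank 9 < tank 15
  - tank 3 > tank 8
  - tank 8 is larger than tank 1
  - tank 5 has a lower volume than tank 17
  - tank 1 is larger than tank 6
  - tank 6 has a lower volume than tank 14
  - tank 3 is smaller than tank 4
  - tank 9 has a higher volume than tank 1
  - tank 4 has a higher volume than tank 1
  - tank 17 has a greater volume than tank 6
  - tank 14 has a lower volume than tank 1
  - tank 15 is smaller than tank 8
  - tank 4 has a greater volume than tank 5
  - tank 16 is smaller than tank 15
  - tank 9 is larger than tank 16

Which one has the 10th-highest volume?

The consecutive relations fix a unique order: tank 6 < tank 11 < tank 14 < tank 1 < tank 5 < tank 17 < tank 16 < tank 9 < tank 15 < tank 8 < tank 3 < tank 4.
Counting 10 from the largest end gives tank 14.

tank 14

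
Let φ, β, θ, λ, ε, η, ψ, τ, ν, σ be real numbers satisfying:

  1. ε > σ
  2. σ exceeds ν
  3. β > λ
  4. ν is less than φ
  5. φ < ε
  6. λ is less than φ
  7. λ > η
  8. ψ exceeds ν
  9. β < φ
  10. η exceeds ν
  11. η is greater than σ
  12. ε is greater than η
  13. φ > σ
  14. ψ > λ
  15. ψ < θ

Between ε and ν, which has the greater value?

Link the given pairs in sequence: ν < σ; σ < η; η < λ; λ < β; β < φ; φ < ε.
Chaining these gives ν < σ < η < λ < β < φ < ε.
So ν < ε; ε is the larger of the two.

ε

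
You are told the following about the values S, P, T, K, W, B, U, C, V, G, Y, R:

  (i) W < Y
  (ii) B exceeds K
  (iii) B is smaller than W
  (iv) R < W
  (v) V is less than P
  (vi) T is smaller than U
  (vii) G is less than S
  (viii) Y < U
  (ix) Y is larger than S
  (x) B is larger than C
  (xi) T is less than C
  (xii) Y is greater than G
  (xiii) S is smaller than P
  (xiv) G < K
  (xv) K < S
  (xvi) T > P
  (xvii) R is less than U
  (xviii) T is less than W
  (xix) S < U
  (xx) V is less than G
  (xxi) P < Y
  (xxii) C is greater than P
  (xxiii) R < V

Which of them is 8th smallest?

C

Piecing the relations together gives one ordering: R < V < G < K < S < P < T < C < B < W < Y < U.
Counting 8 from the smallest end gives C.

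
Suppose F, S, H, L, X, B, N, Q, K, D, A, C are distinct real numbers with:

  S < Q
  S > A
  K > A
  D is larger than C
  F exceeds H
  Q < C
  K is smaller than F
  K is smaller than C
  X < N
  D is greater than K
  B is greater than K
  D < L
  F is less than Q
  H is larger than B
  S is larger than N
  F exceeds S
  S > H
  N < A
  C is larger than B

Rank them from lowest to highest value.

X < N < A < K < B < H < S < F < Q < C < D < L

Each adjacent pair is fixed by a given relation: X < N; N < A; A < K; K < B; B < H; H < S; S < F; F < Q; Q < C; C < D; D < L. Chaining them end to end gives the full order.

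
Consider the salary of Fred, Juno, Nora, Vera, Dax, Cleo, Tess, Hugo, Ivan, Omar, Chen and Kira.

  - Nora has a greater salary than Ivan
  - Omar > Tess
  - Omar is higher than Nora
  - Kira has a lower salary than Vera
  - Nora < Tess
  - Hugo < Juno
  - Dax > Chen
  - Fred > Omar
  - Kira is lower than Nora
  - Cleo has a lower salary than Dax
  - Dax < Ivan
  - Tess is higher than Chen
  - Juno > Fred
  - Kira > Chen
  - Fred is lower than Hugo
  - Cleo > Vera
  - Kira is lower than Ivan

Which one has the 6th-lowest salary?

The consecutive relations fix a unique order: Chen < Kira < Vera < Cleo < Dax < Ivan < Nora < Tess < Omar < Fred < Hugo < Juno.
The 6th smallest is Ivan.

Ivan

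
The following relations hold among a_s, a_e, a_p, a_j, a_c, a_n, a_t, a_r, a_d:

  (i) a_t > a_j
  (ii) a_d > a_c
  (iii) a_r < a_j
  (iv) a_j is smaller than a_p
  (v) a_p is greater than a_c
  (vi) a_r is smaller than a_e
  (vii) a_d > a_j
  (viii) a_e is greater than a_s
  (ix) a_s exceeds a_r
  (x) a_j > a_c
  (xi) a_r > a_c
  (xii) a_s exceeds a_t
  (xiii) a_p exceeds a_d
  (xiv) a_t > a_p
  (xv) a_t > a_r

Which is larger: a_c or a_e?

a_c < a_r < a_j < a_d < a_p < a_t < a_s < a_e, by transitivity through a_r, a_j, a_d, a_p, a_t, a_s.
So a_c < a_e; a_e is the larger of the two.

a_e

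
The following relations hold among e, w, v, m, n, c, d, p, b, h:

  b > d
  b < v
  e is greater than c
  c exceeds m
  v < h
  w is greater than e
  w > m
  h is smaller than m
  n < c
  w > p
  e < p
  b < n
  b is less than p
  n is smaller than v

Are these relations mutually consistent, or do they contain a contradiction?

consistent

Every relation is compatible with d < b < n < v < h < m < c < e < p < w; the set is consistent.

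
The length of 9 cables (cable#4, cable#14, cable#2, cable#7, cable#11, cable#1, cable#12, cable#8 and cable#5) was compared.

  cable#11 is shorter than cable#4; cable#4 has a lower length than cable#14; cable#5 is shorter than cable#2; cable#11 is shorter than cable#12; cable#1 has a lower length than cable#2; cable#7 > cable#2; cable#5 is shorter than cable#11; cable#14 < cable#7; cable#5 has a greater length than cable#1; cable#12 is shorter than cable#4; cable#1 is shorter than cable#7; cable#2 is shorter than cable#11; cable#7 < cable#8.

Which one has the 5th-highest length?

cable#12

Chaining the given pairs: cable#1 < cable#5 < cable#2 < cable#11 < cable#12 < cable#4 < cable#14 < cable#7 < cable#8.
Counting 5 from the largest end gives cable#12.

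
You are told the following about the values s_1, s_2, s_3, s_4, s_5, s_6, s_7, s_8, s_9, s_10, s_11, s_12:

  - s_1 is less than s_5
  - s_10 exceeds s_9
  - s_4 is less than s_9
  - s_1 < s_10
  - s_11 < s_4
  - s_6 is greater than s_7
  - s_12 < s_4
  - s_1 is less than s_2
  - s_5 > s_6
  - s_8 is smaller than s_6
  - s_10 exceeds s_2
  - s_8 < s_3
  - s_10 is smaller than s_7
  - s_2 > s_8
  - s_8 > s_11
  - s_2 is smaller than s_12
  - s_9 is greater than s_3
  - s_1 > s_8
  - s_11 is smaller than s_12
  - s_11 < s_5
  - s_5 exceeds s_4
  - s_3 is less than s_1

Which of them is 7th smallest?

Piecing the relations together gives one ordering: s_11 < s_8 < s_3 < s_1 < s_2 < s_12 < s_4 < s_9 < s_10 < s_7 < s_6 < s_5.
The 7th smallest is s_4.

s_4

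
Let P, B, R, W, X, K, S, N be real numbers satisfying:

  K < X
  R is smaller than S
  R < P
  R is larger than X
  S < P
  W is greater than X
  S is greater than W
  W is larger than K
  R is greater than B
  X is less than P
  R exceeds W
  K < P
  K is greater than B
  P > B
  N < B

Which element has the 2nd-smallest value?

Piecing the relations together gives one ordering: N < B < K < X < W < R < S < P.
The 2nd smallest is B.

B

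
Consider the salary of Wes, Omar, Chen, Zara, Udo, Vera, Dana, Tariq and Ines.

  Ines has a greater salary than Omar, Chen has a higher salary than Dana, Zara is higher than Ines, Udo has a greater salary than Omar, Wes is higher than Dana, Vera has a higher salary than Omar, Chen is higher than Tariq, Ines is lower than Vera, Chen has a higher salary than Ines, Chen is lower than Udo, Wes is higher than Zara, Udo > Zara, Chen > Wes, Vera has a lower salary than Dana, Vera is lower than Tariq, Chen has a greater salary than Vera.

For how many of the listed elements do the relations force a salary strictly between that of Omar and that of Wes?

Chaining upward from Omar reaches: Ines, Vera, Zara, Dana, Tariq, Chen, Udo.
Chaining downward from Wes reaches: Ines, Vera, Zara, Dana.
Strictly between Omar and Wes are those in both lists: Ines, Vera, Zara, Dana — 4 elements.

4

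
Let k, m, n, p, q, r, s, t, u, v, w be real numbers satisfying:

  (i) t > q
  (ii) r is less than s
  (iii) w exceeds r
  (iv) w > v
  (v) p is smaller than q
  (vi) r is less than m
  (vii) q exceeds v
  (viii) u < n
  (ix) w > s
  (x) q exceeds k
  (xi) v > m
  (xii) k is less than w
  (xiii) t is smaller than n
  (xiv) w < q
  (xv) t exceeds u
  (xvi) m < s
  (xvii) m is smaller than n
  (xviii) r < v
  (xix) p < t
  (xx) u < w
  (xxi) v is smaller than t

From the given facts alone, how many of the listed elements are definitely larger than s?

From s the given relations immediately reach w.
From those, q — 2 in total.
From those, t — 3 in total.
From those, n — 4 in total.
Nothing else is reachable above s; 4 in all.

4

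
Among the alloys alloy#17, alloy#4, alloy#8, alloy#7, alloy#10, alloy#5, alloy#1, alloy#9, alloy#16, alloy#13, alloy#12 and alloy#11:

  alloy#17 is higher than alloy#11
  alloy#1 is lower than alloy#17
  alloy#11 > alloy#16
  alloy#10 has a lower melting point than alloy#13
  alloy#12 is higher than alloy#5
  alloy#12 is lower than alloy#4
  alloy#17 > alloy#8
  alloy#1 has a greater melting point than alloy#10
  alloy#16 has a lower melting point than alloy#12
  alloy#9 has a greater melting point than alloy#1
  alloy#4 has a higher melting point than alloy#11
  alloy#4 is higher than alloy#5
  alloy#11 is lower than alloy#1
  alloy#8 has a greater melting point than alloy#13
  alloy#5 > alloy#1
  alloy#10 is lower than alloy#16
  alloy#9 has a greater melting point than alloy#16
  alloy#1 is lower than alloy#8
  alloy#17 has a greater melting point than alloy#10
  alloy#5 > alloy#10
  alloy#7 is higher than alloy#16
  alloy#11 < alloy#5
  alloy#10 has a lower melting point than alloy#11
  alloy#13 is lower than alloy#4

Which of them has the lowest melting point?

alloy#16 is not least since alloy#10 < alloy#16; alloy#11 is not least since alloy#10 < alloy#11; alloy#1 is not least since alloy#10 < alloy#1; alloy#5 is not least since alloy#1 < alloy#5; alloy#13 is not least since alloy#10 < alloy#13; alloy#9 is not least since alloy#16 < alloy#9; alloy#8 is not least since alloy#1 < alloy#8; alloy#7 is not least since alloy#16 < alloy#7; alloy#17 is not least since alloy#1 < alloy#17; alloy#12 is not least since alloy#5 < alloy#12; alloy#4 is not least since alloy#11 < alloy#4.
Only alloy#10 has nothing below it, so alloy#10 is the lowest melting point.

alloy#10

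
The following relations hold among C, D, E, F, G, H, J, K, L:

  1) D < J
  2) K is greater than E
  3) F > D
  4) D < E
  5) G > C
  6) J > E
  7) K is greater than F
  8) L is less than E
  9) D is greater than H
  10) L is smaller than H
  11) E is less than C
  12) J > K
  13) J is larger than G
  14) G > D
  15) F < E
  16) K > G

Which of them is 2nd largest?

Piecing the relations together gives one ordering: L < H < D < F < E < C < G < K < J.
Counting 2 from the largest end gives K.

K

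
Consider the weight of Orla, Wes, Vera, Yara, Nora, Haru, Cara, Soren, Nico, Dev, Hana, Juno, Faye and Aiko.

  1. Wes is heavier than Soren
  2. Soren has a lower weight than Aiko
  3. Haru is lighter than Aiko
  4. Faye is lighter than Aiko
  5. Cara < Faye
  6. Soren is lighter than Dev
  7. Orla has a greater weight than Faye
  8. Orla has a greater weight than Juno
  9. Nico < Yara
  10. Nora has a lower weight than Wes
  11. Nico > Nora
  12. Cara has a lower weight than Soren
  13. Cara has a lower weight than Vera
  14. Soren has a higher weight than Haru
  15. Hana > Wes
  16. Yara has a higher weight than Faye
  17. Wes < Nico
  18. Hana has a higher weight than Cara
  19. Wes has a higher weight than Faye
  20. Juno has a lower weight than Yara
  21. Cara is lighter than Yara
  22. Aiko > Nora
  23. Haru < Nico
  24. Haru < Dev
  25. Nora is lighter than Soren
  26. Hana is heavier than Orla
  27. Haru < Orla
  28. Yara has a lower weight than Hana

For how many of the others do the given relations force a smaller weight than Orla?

4

Directly below Orla: Faye, Haru, Juno.
One step further: Cara (4 so far).
No other element is forced below Orla by the given relations, so the count is 4.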